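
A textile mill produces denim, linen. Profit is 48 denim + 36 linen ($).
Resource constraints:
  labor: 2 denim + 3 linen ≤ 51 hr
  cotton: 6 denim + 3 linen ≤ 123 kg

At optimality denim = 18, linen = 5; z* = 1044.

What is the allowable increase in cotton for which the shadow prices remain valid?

30

Binding constraints: labor, cotton. The basis is B = [[2,3],[6,3]] with det -12.
Per unit increase in cotton, x* moves by d = (0.25, -0.1667).
The basis stays optimal until linen reaches 0; allowable increase = 30 kg.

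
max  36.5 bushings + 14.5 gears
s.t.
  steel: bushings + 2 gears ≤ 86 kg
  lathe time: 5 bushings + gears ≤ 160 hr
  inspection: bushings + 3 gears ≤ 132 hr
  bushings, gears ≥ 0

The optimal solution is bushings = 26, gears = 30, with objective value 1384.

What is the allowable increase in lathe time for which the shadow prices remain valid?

Binding constraints: steel, lathe time. The basis is B = [[1,2],[5,1]] with det -9.
Per unit increase in lathe time, x* moves by d = (0.2222, -0.1111).
The basis stays optimal until gears reaches 0; allowable increase = 270 hr.

270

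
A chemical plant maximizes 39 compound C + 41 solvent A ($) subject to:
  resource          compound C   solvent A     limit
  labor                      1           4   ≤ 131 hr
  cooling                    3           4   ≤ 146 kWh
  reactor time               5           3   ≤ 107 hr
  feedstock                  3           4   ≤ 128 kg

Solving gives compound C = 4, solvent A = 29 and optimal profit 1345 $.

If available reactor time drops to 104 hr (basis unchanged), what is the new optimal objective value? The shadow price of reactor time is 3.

1336

Δb = -3, so new z* = 1345 + (3)·(-3) = 1345 − 9 = 1336.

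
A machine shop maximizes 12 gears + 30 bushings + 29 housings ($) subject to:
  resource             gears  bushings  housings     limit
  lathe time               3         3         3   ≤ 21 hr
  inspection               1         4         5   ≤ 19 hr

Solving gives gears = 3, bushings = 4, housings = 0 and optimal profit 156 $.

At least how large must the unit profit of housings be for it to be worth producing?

36

Check each constraint at x*: lathe time 21/21 (tight); inspection 19/19 (tight).
From A_Bᵀ y = c: 3·y_lathe time + 1·y_inspection = 12; 3·y_lathe time + 4·y_inspection = 30.
This yields shadow prices y_lathe time = 2, y_inspection = 6.
housings enters the basis when its profit ≥ yᵀa₃ = 2·3 + 6·5 = 36.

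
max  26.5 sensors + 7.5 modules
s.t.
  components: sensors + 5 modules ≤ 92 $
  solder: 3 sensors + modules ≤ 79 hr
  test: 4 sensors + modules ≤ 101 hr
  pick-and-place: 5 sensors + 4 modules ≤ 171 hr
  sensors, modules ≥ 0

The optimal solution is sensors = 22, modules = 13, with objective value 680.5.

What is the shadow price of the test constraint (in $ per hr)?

Binding: solder and test. Non-binding: components (5 unused), pick-and-place (9 unused).
Since components, pick-and-place are not tight, their duals are 0.
The binding rows give the dual system: 3·y_solder + 4·y_test = 26.5 and 1·y_solder + 1·y_test = 7.5.
Solving: y_solder = 3.5, y_test = 4.
Shadow price of test = 4.

4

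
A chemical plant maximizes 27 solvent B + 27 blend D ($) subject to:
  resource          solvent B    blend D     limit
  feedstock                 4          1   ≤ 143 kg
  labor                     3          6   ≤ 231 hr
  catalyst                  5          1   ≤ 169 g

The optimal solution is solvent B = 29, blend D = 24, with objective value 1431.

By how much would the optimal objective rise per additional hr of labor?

4

At the optimum: feedstock uses 140 of 143 (slack = 3); labor uses 231 of 231 (binding); catalyst uses 169 of 169 (binding).
Slack constraints have shadow price 0 (complementary slackness).
Dual feasibility on the basic columns requires 3·y_labor + 5·y_catalyst = 27, 6·y_labor + 1·y_catalyst = 27.
→ y_labor = 4 and y_catalyst = 3.
Shadow price of labor = 4.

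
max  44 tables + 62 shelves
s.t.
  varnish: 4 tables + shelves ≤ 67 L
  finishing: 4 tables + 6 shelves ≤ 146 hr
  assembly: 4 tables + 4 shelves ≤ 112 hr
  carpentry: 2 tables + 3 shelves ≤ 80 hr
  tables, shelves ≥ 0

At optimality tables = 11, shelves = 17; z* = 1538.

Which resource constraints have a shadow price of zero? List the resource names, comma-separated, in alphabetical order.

carpentry, varnish

varnish: 61/67 (slack 6)
finishing: 146/146 (binding)
assembly: 112/112 (binding)
carpentry: 73/80 (slack 7)
By complementary slackness, a constraint with positive slack has shadow price 0 → carpentry, varnish.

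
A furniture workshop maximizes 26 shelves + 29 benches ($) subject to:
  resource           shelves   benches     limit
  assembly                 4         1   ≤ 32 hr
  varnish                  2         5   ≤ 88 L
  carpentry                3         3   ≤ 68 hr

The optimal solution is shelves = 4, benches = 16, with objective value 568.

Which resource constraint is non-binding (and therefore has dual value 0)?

carpentry

assembly: 32/32 (binding)
varnish: 88/88 (binding)
carpentry: 60/68 (slack 8)
By complementary slackness, a constraint with positive slack has shadow price 0 → carpentry.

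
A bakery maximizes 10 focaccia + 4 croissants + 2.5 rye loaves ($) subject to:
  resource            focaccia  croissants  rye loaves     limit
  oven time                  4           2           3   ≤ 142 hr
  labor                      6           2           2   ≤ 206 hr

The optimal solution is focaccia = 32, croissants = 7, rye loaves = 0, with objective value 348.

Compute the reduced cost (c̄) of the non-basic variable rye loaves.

-2.5

Both oven time and labor are binding at x*.
The binding rows give the dual system: 4·y_oven time + 6·y_labor = 10 and 2·y_oven time + 2·y_labor = 4.
Solving: y_oven time = 1, y_labor = 1.
Reduced cost of rye loaves: c₃ − yᵀa₃ = 2.5 − (1·3 + 1·2) = 2.5 − 5 = -2.5.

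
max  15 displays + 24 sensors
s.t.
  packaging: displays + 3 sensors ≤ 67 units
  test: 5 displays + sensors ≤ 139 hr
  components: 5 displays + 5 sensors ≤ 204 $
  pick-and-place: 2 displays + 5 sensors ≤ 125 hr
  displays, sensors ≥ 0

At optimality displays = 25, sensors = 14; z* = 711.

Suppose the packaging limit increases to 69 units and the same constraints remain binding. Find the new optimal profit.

726

Check each constraint at x*: packaging 67/67 (tight); test 139/139 (tight); components 195/204 (slack 9); pick-and-place 120/125 (slack 5).
By complementary slackness, y = 0 for the non-binding constraints.
Dual feasibility on the basic columns requires 1·y_packaging + 5·y_test = 15, 3·y_packaging + 1·y_test = 24.
→ y_packaging = 7.5 and y_test = 1.5.
Δz = y_packaging·Δb = 7.5 × (2) = 15, so new z* = 711 + 15 = 726.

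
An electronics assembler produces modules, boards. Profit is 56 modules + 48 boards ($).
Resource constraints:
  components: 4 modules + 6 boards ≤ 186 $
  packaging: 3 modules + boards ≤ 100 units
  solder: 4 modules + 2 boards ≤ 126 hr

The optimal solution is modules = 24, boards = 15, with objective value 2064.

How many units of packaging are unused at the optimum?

packaging used = 3·24 + 1·15 = 87; slack = 100 − 87 = 13.

13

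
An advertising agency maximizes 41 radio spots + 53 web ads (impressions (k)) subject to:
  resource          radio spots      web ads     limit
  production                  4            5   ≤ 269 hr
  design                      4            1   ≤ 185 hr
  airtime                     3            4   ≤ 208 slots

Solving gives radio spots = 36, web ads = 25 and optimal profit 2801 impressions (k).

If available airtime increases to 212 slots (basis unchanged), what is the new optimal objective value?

Binding: production and airtime. Non-binding: design (16 unused).
Slack constraints have shadow price 0 (complementary slackness).
Dual feasibility on the basic columns requires 4·y_production + 3·y_airtime = 41, 5·y_production + 4·y_airtime = 53.
This yields shadow prices y_production = 5, y_airtime = 7.
Δz = y_airtime·Δb = 7 × (4) = 28, so new z* = 2801 + 28 = 2829.

2829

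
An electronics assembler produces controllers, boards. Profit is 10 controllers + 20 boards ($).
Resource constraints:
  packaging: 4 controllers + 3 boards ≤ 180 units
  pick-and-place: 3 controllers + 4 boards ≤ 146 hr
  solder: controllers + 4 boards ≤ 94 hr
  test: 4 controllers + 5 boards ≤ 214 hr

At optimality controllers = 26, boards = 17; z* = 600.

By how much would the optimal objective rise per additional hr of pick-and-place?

2.5

Check each constraint at x*: packaging 155/180 (slack 25); pick-and-place 146/146 (tight); solder 94/94 (tight); test 189/214 (slack 25).
Since packaging, test are not tight, their duals are 0.
From A_Bᵀ y = c: 3·y_pick-and-place + 1·y_solder = 10; 4·y_pick-and-place + 4·y_solder = 20.
This yields shadow prices y_pick-and-place = 2.5, y_solder = 2.5.
Shadow price of pick-and-place = 2.5.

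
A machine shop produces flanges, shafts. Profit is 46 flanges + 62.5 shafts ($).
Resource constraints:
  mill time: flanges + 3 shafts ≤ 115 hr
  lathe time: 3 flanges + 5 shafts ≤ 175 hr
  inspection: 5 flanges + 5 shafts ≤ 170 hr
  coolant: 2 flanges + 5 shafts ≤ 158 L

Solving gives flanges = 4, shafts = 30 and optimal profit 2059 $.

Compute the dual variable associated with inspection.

7

Binding: inspection and coolant. Non-binding: mill time (21 unused), lathe time (13 unused).
By complementary slackness, y = 0 for the non-binding constraints.
The binding rows give the dual system: 5·y_inspection + 2·y_coolant = 46 and 5·y_inspection + 5·y_coolant = 62.5.
→ y_inspection = 7 and y_coolant = 5.5.
Shadow price of inspection = 7.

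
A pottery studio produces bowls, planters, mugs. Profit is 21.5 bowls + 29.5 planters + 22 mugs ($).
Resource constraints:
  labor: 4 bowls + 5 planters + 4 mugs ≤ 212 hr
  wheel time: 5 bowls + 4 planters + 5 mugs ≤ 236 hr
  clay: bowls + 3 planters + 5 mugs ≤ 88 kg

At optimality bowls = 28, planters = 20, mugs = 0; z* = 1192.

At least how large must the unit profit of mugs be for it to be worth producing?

27.5

Check each constraint at x*: labor 212/212 (tight); wheel time 220/236 (slack 16); clay 88/88 (tight).
By complementary slackness, y = 0 for the non-binding constraint.
From A_Bᵀ y = c: 4·y_labor + 1·y_clay = 21.5; 5·y_labor + 3·y_clay = 29.5.
Solving: y_labor = 5, y_clay = 1.5.
mugs enters the basis when its profit ≥ yᵀa₃ = 5·4 + 1.5·5 = 27.5.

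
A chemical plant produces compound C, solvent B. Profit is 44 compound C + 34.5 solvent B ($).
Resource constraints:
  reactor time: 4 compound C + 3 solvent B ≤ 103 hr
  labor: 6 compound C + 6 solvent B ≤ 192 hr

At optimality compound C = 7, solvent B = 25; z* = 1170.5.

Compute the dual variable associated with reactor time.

9.5

At the optimum: reactor time uses 103 of 103 (binding); labor uses 192 of 192 (binding).
The binding rows give the dual system: 4·y_reactor time + 6·y_labor = 44 and 3·y_reactor time + 6·y_labor = 34.5.
This yields shadow prices y_reactor time = 9.5, y_labor = 1.
Shadow price of reactor time = 9.5.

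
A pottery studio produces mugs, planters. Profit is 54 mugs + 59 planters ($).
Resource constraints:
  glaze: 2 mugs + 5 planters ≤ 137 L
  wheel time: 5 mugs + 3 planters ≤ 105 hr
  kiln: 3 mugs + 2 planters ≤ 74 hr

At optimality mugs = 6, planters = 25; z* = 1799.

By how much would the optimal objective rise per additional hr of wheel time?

Check each constraint at x*: glaze 137/137 (tight); wheel time 105/105 (tight); kiln 68/74 (slack 6).
Slack constraints have shadow price 0 (complementary slackness).
From A_Bᵀ y = c: 2·y_glaze + 5·y_wheel time = 54; 5·y_glaze + 3·y_wheel time = 59.
Solving: y_glaze = 7, y_wheel time = 8.
Shadow price of wheel time = 8.

8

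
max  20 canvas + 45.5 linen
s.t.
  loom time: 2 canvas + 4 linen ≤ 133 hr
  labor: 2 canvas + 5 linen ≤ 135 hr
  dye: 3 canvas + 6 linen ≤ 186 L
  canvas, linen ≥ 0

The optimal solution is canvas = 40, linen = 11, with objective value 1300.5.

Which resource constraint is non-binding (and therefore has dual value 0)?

loom time

loom time: 124/133 (slack 9)
labor: 135/135 (binding)
dye: 186/186 (binding)
By complementary slackness, a constraint with positive slack has shadow price 0 → loom time.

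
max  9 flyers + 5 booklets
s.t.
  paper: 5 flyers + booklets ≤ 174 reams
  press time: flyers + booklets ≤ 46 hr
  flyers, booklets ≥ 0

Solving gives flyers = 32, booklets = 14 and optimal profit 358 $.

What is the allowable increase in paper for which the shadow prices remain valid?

Binding constraints: paper, press time. The basis is B = [[5,1],[1,1]] with det 4.
Per unit increase in paper, x* moves by d = (0.25, -0.25).
The basis stays optimal until booklets reaches 0; allowable increase = 56 reams.

56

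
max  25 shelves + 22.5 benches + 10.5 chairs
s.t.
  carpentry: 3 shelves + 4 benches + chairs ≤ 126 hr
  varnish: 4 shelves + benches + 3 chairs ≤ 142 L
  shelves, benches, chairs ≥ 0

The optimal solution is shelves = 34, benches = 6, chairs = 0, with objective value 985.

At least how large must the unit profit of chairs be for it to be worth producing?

12.5

Both carpentry and varnish are binding at x*.
The binding rows give the dual system: 3·y_carpentry + 4·y_varnish = 25 and 4·y_carpentry + 1·y_varnish = 22.5.
This yields shadow prices y_carpentry = 5, y_varnish = 2.5.
chairs enters the basis when its profit ≥ yᵀa₃ = 5·1 + 2.5·3 = 12.5.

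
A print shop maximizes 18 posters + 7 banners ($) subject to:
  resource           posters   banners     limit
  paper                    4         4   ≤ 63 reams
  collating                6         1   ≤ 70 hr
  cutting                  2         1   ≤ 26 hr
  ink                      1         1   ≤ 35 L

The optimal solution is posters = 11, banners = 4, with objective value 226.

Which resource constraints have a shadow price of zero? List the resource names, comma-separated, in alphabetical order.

paper: 60/63 (slack 3)
collating: 70/70 (binding)
cutting: 26/26 (binding)
ink: 15/35 (slack 20)
By complementary slackness, a constraint with positive slack has shadow price 0 → ink, paper.

ink, paper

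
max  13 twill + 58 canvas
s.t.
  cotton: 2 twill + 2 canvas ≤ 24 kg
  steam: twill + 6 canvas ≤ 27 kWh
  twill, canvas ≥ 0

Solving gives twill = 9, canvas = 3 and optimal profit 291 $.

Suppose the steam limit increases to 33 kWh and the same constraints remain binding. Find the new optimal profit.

345

Both cotton and steam are binding at x*.
From A_Bᵀ y = c: 2·y_cotton + 1·y_steam = 13; 2·y_cotton + 6·y_steam = 58.
This yields shadow prices y_cotton = 2, y_steam = 9.
Δz = y_steam·Δb = 9 × (6) = 54, so new z* = 291 + 54 = 345.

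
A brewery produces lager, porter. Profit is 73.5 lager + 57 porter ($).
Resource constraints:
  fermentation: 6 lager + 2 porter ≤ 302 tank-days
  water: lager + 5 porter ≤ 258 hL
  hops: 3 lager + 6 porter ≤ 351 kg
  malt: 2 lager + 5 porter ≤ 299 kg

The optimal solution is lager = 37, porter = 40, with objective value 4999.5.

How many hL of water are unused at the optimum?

21

water used = 1·37 + 5·40 = 237; slack = 258 − 237 = 21.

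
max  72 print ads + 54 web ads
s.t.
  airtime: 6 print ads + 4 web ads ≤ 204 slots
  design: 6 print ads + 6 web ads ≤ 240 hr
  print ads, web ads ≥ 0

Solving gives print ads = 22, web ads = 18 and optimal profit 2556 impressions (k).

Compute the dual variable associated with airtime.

At the optimum: airtime uses 204 of 204 (binding); design uses 240 of 240 (binding).
The binding rows give the dual system: 6·y_airtime + 6·y_design = 72 and 4·y_airtime + 6·y_design = 54.
Solving: y_airtime = 9, y_design = 3.
Shadow price of airtime = 9.

9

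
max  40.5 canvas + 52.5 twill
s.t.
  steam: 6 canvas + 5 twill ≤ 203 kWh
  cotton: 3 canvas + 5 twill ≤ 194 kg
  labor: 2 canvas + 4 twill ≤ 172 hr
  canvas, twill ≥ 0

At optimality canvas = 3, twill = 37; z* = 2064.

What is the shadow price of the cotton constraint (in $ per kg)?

At the optimum: steam uses 203 of 203 (binding); cotton uses 194 of 194 (binding); labor uses 154 of 172 (slack = 18).
Slack constraints have shadow price 0 (complementary slackness).
From A_Bᵀ y = c: 6·y_steam + 3·y_cotton = 40.5; 5·y_steam + 5·y_cotton = 52.5.
Solving: y_steam = 3, y_cotton = 7.5.
Shadow price of cotton = 7.5.

7.5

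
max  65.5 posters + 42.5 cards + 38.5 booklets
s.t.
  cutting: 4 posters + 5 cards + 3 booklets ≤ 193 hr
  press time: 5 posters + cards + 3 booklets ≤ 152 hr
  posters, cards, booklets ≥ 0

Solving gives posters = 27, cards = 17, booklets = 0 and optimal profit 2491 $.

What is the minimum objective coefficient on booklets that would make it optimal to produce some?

43.5

At the optimum: cutting uses 193 of 193 (binding); press time uses 152 of 152 (binding).
From A_Bᵀ y = c: 4·y_cutting + 5·y_press time = 65.5; 5·y_cutting + 1·y_press time = 42.5.
→ y_cutting = 7 and y_press time = 7.5.
booklets enters the basis when its profit ≥ yᵀa₃ = 7·3 + 7.5·3 = 43.5.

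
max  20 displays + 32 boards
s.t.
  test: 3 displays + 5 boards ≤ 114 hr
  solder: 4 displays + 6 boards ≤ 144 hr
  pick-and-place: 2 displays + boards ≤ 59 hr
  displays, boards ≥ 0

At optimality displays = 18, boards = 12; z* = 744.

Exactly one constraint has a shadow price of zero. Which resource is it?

pick-and-place

test: 114/114 (binding)
solder: 144/144 (binding)
pick-and-place: 48/59 (slack 11)
By complementary slackness, a constraint with positive slack has shadow price 0 → pick-and-place.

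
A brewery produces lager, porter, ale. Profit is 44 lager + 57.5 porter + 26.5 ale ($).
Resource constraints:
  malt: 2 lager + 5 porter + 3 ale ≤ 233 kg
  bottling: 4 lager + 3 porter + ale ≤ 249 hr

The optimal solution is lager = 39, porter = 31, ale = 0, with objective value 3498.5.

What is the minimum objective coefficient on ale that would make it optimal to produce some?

28.5

Both malt and bottling are binding at x*.
Dual feasibility on the basic columns requires 2·y_malt + 4·y_bottling = 44, 5·y_malt + 3·y_bottling = 57.5.
→ y_malt = 7 and y_bottling = 7.5.
ale enters the basis when its profit ≥ yᵀa₃ = 7·3 + 7.5·1 = 28.5.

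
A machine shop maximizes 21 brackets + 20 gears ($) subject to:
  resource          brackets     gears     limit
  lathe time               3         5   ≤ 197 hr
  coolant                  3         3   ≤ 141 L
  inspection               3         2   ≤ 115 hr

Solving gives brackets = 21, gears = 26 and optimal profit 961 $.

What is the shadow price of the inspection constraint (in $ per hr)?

At the optimum: lathe time uses 193 of 197 (slack = 4); coolant uses 141 of 141 (binding); inspection uses 115 of 115 (binding).
Slack constraints have shadow price 0 (complementary slackness).
Dual feasibility on the basic columns requires 3·y_coolant + 3·y_inspection = 21, 3·y_coolant + 2·y_inspection = 20.
This yields shadow prices y_coolant = 6, y_inspection = 1.
Shadow price of inspection = 1.

1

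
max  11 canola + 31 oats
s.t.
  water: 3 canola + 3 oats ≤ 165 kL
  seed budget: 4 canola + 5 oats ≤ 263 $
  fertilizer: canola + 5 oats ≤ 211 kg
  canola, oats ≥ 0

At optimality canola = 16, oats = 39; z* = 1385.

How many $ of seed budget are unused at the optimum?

seed budget used = 4·16 + 5·39 = 259; slack = 263 − 259 = 4.

4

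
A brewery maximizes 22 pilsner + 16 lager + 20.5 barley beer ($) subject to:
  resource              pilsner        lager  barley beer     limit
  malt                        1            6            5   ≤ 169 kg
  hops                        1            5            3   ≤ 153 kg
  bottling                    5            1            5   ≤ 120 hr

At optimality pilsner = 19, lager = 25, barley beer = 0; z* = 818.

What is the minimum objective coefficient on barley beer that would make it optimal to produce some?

30

Binding: malt and bottling. Non-binding: hops (9 unused).
Since hops is not tight, its dual is 0.
The binding rows give the dual system: 1·y_malt + 5·y_bottling = 22 and 6·y_malt + 1·y_bottling = 16.
Solving: y_malt = 2, y_bottling = 4.
barley beer enters the basis when its profit ≥ yᵀa₃ = 2·5 + 4·5 = 30.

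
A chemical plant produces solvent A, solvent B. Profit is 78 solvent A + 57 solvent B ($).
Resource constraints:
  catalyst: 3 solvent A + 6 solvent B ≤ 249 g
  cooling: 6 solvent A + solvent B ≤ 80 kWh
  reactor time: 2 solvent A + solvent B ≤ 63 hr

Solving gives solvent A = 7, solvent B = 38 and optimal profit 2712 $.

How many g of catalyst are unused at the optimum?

catalyst used = 3·7 + 6·38 = 249; slack = 249 − 249 = 0.

0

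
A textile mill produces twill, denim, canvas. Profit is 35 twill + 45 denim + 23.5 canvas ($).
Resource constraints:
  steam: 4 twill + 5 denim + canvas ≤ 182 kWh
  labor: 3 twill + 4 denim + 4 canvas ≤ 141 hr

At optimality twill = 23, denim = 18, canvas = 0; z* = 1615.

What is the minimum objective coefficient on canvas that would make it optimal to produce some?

Both steam and labor are binding at x*.
From A_Bᵀ y = c: 4·y_steam + 3·y_labor = 35; 5·y_steam + 4·y_labor = 45.
→ y_steam = 5 and y_labor = 5.
canvas enters the basis when its profit ≥ yᵀa₃ = 5·1 + 5·4 = 25.

25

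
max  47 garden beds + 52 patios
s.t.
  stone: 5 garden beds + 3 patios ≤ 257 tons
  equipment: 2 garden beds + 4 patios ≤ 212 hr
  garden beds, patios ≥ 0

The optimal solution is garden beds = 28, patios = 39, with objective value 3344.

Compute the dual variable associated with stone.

Check each constraint at x*: stone 257/257 (tight); equipment 212/212 (tight).
Dual feasibility on the basic columns requires 5·y_stone + 2·y_equipment = 47, 3·y_stone + 4·y_equipment = 52.
→ y_stone = 6 and y_equipment = 8.5.
Shadow price of stone = 6.

6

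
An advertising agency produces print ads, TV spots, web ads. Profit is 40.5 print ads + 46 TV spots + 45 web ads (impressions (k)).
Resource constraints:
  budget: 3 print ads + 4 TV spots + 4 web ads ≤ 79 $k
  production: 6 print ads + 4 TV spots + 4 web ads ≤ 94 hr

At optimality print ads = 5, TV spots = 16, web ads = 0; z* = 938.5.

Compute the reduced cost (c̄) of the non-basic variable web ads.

-1

Check each constraint at x*: budget 79/79 (tight); production 94/94 (tight).
From A_Bᵀ y = c: 3·y_budget + 6·y_production = 40.5; 4·y_budget + 4·y_production = 46.
Solving: y_budget = 9.5, y_production = 2.
Reduced cost of web ads: c₃ − yᵀa₃ = 45 − (9.5·4 + 2·4) = 45 − 46 = -1.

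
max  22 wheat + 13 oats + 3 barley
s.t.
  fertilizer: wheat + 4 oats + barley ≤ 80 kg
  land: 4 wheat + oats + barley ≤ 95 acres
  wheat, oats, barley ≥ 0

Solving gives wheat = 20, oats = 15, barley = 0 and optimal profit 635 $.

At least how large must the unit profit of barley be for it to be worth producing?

7

Both fertilizer and land are binding at x*.
From A_Bᵀ y = c: 1·y_fertilizer + 4·y_land = 22; 4·y_fertilizer + 1·y_land = 13.
Solving: y_fertilizer = 2, y_land = 5.
barley enters the basis when its profit ≥ yᵀa₃ = 2·1 + 5·1 = 7.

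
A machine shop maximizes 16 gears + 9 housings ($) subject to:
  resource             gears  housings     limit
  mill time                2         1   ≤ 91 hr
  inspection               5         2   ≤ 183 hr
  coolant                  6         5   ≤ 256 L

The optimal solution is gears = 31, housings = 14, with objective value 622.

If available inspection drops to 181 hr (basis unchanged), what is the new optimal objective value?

Check each constraint at x*: mill time 76/91 (slack 15); inspection 183/183 (tight); coolant 256/256 (tight).
Slack constraints have shadow price 0 (complementary slackness).
The binding rows give the dual system: 5·y_inspection + 6·y_coolant = 16 and 2·y_inspection + 5·y_coolant = 9.
→ y_inspection = 2 and y_coolant = 1.
Δz = y_inspection·Δb = 2 × (-2) = -4, so new z* = 622 − 4 = 618.

618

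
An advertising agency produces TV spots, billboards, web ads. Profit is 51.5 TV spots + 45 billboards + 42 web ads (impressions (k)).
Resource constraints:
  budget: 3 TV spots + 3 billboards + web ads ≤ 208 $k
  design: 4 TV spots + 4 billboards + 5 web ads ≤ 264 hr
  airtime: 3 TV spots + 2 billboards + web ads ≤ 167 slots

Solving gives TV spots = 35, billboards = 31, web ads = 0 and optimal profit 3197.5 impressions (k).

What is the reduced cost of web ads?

Binding: design and airtime. Non-binding: budget (10 unused).
By complementary slackness, y = 0 for the non-binding constraint.
The binding rows give the dual system: 4·y_design + 3·y_airtime = 51.5 and 4·y_design + 2·y_airtime = 45.
→ y_design = 8 and y_airtime = 6.5.
Reduced cost of web ads: c₃ − yᵀa₃ = 42 − (8·5 + 6.5·1) = 42 − 46.5 = -4.5.

-4.5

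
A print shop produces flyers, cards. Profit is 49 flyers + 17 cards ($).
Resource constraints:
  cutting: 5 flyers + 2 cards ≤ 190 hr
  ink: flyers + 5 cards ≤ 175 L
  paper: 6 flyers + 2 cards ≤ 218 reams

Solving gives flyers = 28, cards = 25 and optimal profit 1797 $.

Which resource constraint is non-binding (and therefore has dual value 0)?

cutting: 190/190 (binding)
ink: 153/175 (slack 22)
paper: 218/218 (binding)
By complementary slackness, a constraint with positive slack has shadow price 0 → ink.

ink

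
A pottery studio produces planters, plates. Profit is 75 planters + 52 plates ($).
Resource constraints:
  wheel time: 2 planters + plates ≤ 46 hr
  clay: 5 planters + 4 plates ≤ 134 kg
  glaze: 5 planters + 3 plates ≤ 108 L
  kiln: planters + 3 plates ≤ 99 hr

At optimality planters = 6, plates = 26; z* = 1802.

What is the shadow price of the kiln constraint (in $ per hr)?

0

Check each constraint at x*: wheel time 38/46 (slack 8); clay 134/134 (tight); glaze 108/108 (tight); kiln 84/99 (slack 15).
Since wheel time, kiln are not tight, their duals are 0.
From A_Bᵀ y = c: 5·y_clay + 5·y_glaze = 75; 4·y_clay + 3·y_glaze = 52.
Solving: y_clay = 7, y_glaze = 8.
Shadow price of kiln = 0.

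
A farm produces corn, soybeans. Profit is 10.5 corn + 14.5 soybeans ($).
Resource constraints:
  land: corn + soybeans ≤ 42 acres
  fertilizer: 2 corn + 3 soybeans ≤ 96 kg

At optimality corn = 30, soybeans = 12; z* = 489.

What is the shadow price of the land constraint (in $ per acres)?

2.5

Both land and fertilizer are binding at x*.
From A_Bᵀ y = c: 1·y_land + 2·y_fertilizer = 10.5; 1·y_land + 3·y_fertilizer = 14.5.
This yields shadow prices y_land = 2.5, y_fertilizer = 4.
Shadow price of land = 2.5.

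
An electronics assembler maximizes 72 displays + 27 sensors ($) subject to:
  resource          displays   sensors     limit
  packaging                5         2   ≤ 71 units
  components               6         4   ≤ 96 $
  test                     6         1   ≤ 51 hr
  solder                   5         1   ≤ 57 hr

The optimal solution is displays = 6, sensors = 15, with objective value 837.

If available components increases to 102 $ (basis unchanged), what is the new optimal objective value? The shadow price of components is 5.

Δb = 6, so new z* = 837 + (5)·(6) = 837 + 30 = 867.

867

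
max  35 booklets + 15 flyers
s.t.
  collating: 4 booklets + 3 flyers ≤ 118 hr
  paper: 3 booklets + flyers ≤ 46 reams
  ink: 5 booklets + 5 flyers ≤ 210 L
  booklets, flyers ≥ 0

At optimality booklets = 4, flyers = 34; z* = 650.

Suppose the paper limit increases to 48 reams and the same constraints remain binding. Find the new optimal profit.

668

Check each constraint at x*: collating 118/118 (tight); paper 46/46 (tight); ink 190/210 (slack 20).
Since ink is not tight, its dual is 0.
From A_Bᵀ y = c: 4·y_collating + 3·y_paper = 35; 3·y_collating + 1·y_paper = 15.
This yields shadow prices y_collating = 2, y_paper = 9.
Δz = y_paper·Δb = 9 × (2) = 18, so new z* = 650 + 18 = 668.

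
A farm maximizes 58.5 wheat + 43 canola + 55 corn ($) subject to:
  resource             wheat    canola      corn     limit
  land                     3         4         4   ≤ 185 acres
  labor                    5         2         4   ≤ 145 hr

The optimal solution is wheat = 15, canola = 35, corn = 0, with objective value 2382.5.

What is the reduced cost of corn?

At the optimum: land uses 185 of 185 (binding); labor uses 145 of 145 (binding).
Dual feasibility on the basic columns requires 3·y_land + 5·y_labor = 58.5, 4·y_land + 2·y_labor = 43.
Solving: y_land = 7, y_labor = 7.5.
Reduced cost of corn: c₃ − yᵀa₃ = 55 − (7·4 + 7.5·4) = 55 − 58 = -3.

-3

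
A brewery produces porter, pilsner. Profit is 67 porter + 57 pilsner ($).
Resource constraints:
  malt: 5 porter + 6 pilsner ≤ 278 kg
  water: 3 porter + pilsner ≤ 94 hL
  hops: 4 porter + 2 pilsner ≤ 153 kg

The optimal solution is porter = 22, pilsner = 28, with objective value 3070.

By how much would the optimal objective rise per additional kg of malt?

8

At the optimum: malt uses 278 of 278 (binding); water uses 94 of 94 (binding); hops uses 144 of 153 (slack = 9).
Slack constraints have shadow price 0 (complementary slackness).
From A_Bᵀ y = c: 5·y_malt + 3·y_water = 67; 6·y_malt + 1·y_water = 57.
This yields shadow prices y_malt = 8, y_water = 9.
Shadow price of malt = 8.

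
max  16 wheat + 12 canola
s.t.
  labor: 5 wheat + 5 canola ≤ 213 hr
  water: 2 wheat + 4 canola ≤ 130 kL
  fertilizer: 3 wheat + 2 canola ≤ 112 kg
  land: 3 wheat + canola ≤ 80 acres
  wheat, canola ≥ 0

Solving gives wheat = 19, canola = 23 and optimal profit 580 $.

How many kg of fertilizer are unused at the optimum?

fertilizer used = 3·19 + 2·23 = 103; slack = 112 − 103 = 9.

9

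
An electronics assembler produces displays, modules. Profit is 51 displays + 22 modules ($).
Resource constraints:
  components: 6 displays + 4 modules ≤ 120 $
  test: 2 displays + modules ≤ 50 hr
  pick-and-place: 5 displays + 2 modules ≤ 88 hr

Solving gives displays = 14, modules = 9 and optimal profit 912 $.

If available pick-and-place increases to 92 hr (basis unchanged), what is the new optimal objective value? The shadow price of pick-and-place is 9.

948

Δb = 4, so new z* = 912 + (9)·(4) = 912 + 36 = 948.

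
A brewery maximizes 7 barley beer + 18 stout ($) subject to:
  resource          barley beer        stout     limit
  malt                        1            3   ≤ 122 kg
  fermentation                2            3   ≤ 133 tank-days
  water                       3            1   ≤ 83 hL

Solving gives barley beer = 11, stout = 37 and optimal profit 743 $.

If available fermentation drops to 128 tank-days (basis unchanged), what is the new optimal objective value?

738

At the optimum: malt uses 122 of 122 (binding); fermentation uses 133 of 133 (binding); water uses 70 of 83 (slack = 13).
By complementary slackness, y = 0 for the non-binding constraint.
The binding rows give the dual system: 1·y_malt + 2·y_fermentation = 7 and 3·y_malt + 3·y_fermentation = 18.
Solving: y_malt = 5, y_fermentation = 1.
Δz = y_fermentation·Δb = 1 × (-5) = -5, so new z* = 743 − 5 = 738.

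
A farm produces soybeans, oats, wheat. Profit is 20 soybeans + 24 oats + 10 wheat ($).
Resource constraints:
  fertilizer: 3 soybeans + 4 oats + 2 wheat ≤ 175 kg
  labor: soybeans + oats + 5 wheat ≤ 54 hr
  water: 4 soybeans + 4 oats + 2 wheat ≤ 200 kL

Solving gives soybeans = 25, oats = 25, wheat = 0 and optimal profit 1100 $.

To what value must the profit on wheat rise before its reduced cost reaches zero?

12

Binding: fertilizer and water. Non-binding: labor (4 unused).
Slack constraints have shadow price 0 (complementary slackness).
From A_Bᵀ y = c: 3·y_fertilizer + 4·y_water = 20; 4·y_fertilizer + 4·y_water = 24.
→ y_fertilizer = 4 and y_water = 2.
wheat enters the basis when its profit ≥ yᵀa₃ = 4·2 + 2·2 = 12.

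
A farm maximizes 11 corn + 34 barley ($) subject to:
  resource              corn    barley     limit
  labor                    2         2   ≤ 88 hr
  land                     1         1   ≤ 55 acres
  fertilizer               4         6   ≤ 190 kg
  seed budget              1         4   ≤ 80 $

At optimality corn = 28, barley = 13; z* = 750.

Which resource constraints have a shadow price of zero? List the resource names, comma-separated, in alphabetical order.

labor, land

labor: 82/88 (slack 6)
land: 41/55 (slack 14)
fertilizer: 190/190 (binding)
seed budget: 80/80 (binding)
By complementary slackness, a constraint with positive slack has shadow price 0 → labor, land.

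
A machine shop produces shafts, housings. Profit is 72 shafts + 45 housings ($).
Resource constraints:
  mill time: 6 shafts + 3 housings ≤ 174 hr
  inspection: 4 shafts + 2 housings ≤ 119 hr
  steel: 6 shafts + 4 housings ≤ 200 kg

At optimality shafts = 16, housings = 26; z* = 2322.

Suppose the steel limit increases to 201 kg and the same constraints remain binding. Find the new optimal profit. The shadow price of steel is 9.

2331

Δb = 1, so new z* = 2322 + (9)·(1) = 2322 + 9 = 2331.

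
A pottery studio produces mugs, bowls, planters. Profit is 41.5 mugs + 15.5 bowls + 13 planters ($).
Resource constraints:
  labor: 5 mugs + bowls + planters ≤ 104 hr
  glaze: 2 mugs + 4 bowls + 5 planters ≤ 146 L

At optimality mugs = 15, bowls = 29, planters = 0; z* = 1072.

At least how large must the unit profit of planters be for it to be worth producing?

At the optimum: labor uses 104 of 104 (binding); glaze uses 146 of 146 (binding).
From A_Bᵀ y = c: 5·y_labor + 2·y_glaze = 41.5; 1·y_labor + 4·y_glaze = 15.5.
This yields shadow prices y_labor = 7.5, y_glaze = 2.
planters enters the basis when its profit ≥ yᵀa₃ = 7.5·1 + 2·5 = 17.5.

17.5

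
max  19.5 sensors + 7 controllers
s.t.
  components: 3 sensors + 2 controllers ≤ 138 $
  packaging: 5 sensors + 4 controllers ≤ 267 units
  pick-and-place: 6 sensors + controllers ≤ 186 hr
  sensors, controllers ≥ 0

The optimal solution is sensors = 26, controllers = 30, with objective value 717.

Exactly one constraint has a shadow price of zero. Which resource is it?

packaging

components: 138/138 (binding)
packaging: 250/267 (slack 17)
pick-and-place: 186/186 (binding)
By complementary slackness, a constraint with positive slack has shadow price 0 → packaging.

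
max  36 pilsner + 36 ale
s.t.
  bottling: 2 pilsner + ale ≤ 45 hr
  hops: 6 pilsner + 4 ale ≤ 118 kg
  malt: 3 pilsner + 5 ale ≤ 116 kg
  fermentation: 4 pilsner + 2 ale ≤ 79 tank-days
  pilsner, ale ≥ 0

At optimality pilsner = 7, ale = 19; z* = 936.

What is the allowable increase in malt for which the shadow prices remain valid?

Binding constraints: hops, malt. The basis is B = [[6,4],[3,5]] with det 18.
Per unit increase in malt, x* moves by d = (-0.2222, 0.3333).
The basis stays optimal until pilsner reaches 0; allowable increase = 31.5 kg.

31.5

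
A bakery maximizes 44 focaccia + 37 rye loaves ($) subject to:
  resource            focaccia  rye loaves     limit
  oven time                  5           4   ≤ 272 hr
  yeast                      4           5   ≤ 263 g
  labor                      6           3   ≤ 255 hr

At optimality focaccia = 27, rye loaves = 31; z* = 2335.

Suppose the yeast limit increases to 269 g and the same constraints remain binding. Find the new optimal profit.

2365

At the optimum: oven time uses 259 of 272 (slack = 13); yeast uses 263 of 263 (binding); labor uses 255 of 255 (binding).
Since oven time is not tight, its dual is 0.
The binding rows give the dual system: 4·y_yeast + 6·y_labor = 44 and 5·y_yeast + 3·y_labor = 37.
→ y_yeast = 5 and y_labor = 4.
Δz = y_yeast·Δb = 5 × (6) = 30, so new z* = 2335 + 30 = 2365.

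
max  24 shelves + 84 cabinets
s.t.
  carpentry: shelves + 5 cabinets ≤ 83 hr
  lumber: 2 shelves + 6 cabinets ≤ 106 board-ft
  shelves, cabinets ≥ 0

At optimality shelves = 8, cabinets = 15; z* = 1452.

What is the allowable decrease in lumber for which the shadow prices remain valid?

6.4

Binding constraints: carpentry, lumber. The basis is B = [[1,5],[2,6]] with det -4.
Per unit decrease in lumber, x* moves by d = (-1.25, 0.25).
The basis stays optimal until shelves reaches 0; allowable decrease = 6.4 board-ft.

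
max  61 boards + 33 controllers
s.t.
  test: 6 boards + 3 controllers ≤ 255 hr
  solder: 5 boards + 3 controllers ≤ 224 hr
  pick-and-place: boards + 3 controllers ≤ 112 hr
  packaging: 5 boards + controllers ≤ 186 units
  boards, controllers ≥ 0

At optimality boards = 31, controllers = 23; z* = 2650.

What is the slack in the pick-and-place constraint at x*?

pick-and-place used = 1·31 + 3·23 = 100; slack = 112 − 100 = 12.

12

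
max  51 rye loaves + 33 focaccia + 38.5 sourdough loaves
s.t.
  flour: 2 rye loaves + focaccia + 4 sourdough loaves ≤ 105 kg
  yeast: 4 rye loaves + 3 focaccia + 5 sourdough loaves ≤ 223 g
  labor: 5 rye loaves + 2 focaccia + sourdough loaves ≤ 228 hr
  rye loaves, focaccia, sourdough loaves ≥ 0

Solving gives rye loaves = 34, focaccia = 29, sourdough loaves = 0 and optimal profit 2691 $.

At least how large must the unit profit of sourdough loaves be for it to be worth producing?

48

At the optimum: flour uses 97 of 105 (slack = 8); yeast uses 223 of 223 (binding); labor uses 228 of 228 (binding).
By complementary slackness, y = 0 for the non-binding constraint.
The binding rows give the dual system: 4·y_yeast + 5·y_labor = 51 and 3·y_yeast + 2·y_labor = 33.
→ y_yeast = 9 and y_labor = 3.
sourdough loaves enters the basis when its profit ≥ yᵀa₃ = 9·5 + 3·1 = 48.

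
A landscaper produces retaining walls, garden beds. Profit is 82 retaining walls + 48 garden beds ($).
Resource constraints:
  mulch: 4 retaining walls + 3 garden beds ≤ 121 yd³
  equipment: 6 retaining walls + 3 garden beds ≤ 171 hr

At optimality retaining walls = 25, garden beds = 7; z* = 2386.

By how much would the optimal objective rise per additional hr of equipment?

At the optimum: mulch uses 121 of 121 (binding); equipment uses 171 of 171 (binding).
The binding rows give the dual system: 4·y_mulch + 6·y_equipment = 82 and 3·y_mulch + 3·y_equipment = 48.
This yields shadow prices y_mulch = 7, y_equipment = 9.
Shadow price of equipment = 9.

9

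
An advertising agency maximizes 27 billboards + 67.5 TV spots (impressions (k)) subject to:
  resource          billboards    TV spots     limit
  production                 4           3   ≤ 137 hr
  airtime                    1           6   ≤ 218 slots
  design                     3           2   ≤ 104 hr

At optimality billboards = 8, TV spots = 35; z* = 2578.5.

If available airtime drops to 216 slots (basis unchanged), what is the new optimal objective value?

At the optimum: production uses 137 of 137 (binding); airtime uses 218 of 218 (binding); design uses 94 of 104 (slack = 10).
Since design is not tight, its dual is 0.
From A_Bᵀ y = c: 4·y_production + 1·y_airtime = 27; 3·y_production + 6·y_airtime = 67.5.
This yields shadow prices y_production = 4.5, y_airtime = 9.
Δz = y_airtime·Δb = 9 × (-2) = -18, so new z* = 2578.5 − 18 = 2560.5.

2560.5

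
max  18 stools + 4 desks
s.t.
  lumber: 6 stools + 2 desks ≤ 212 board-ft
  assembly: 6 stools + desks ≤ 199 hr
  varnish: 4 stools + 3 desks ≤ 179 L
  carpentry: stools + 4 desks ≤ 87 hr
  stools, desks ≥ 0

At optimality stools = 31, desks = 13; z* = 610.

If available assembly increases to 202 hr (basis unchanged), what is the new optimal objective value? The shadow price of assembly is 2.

616

Δb = 3, so new z* = 610 + (2)·(3) = 610 + 6 = 616.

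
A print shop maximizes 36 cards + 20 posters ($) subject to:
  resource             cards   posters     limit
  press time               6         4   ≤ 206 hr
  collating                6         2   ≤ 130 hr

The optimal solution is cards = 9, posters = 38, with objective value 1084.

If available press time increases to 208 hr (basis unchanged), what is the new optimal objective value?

1092

Check each constraint at x*: press time 206/206 (tight); collating 130/130 (tight).
From A_Bᵀ y = c: 6·y_press time + 6·y_collating = 36; 4·y_press time + 2·y_collating = 20.
→ y_press time = 4 and y_collating = 2.
Δz = y_press time·Δb = 4 × (2) = 8, so new z* = 1084 + 8 = 1092.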